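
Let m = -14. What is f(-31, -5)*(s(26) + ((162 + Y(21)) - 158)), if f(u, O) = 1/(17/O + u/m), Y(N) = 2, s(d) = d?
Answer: -2240/83 ≈ -26.988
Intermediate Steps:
f(u, O) = 1/(17/O - u/14) (f(u, O) = 1/(17/O + u/(-14)) = 1/(17/O + u*(-1/14)) = 1/(17/O - u/14))
f(-31, -5)*(s(26) + ((162 + Y(21)) - 158)) = (-14*(-5)/(-238 - 5*(-31)))*(26 + ((162 + 2) - 158)) = (-14*(-5)/(-238 + 155))*(26 + (164 - 158)) = (-14*(-5)/(-83))*(26 + 6) = -14*(-5)*(-1/83)*32 = -70/83*32 = -2240/83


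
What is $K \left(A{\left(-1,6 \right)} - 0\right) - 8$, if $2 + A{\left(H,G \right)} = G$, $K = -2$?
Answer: $-16$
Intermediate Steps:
$A{\left(H,G \right)} = -2 + G$
$K \left(A{\left(-1,6 \right)} - 0\right) - 8 = - 2 \left(\left(-2 + 6\right) - 0\right) - 8 = - 2 \left(4 + 0\right) - 8 = \left(-2\right) 4 - 8 = -8 - 8 = -16$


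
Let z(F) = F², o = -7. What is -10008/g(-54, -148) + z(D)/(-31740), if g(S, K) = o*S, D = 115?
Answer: -753/28 ≈ -26.893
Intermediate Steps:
g(S, K) = -7*S
-10008/g(-54, -148) + z(D)/(-31740) = -10008/((-7*(-54))) + 115²/(-31740) = -10008/378 + 13225*(-1/31740) = -10008*1/378 - 5/12 = -556/21 - 5/12 = -753/28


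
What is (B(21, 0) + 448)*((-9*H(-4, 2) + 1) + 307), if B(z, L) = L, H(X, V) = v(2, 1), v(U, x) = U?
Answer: 129920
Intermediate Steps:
H(X, V) = 2
(B(21, 0) + 448)*((-9*H(-4, 2) + 1) + 307) = (0 + 448)*((-9*2 + 1) + 307) = 448*((-18 + 1) + 307) = 448*(-17 + 307) = 448*290 = 129920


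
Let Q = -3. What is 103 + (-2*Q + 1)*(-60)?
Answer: -317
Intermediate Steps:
103 + (-2*Q + 1)*(-60) = 103 + (-2*(-3) + 1)*(-60) = 103 + (6 + 1)*(-60) = 103 + 7*(-60) = 103 - 420 = -317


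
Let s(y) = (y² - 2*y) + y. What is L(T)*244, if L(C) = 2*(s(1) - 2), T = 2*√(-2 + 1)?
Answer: -976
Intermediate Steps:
s(y) = y² - y
T = 2*I (T = 2*√(-1) = 2*I ≈ 2.0*I)
L(C) = -4 (L(C) = 2*(1*(-1 + 1) - 2) = 2*(1*0 - 2) = 2*(0 - 2) = 2*(-2) = -4)
L(T)*244 = -4*244 = -976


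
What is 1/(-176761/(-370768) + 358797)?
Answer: 370768/133030622857 ≈ 2.7871e-6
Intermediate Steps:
1/(-176761/(-370768) + 358797) = 1/(-176761*(-1/370768) + 358797) = 1/(176761/370768 + 358797) = 1/(133030622857/370768) = 370768/133030622857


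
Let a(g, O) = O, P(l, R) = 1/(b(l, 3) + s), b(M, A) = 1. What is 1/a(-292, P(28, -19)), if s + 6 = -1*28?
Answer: -33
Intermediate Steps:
s = -34 (s = -6 - 1*28 = -6 - 28 = -34)
P(l, R) = -1/33 (P(l, R) = 1/(1 - 34) = 1/(-33) = -1/33)
1/a(-292, P(28, -19)) = 1/(-1/33) = -33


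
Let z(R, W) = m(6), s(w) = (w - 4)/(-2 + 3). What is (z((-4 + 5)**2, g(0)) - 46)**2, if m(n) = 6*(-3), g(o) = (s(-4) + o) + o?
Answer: 4096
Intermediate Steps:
s(w) = -4 + w (s(w) = (-4 + w)/1 = (-4 + w)*1 = -4 + w)
g(o) = -8 + 2*o (g(o) = ((-4 - 4) + o) + o = (-8 + o) + o = -8 + 2*o)
m(n) = -18
z(R, W) = -18
(z((-4 + 5)**2, g(0)) - 46)**2 = (-18 - 46)**2 = (-64)**2 = 4096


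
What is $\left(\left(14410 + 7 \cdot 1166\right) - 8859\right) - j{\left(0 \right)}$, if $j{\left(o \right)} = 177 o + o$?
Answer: $13713$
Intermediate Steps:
$j{\left(o \right)} = 178 o$
$\left(\left(14410 + 7 \cdot 1166\right) - 8859\right) - j{\left(0 \right)} = \left(\left(14410 + 7 \cdot 1166\right) - 8859\right) - 178 \cdot 0 = \left(\left(14410 + 8162\right) - 8859\right) - 0 = \left(22572 - 8859\right) + 0 = 13713 + 0 = 13713$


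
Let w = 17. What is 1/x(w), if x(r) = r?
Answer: 1/17 ≈ 0.058824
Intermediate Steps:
1/x(w) = 1/17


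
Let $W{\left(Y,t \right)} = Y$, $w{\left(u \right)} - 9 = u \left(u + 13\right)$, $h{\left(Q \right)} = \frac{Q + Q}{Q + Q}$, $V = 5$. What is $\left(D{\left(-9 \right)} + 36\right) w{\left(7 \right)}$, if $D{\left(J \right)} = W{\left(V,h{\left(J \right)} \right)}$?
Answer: $6109$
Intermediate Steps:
$h{\left(Q \right)} = 1$ ($h{\left(Q \right)} = \frac{2 Q}{2 Q} = 2 Q \frac{1}{2 Q} = 1$)
$w{\left(u \right)} = 9 + u \left(13 + u\right)$ ($w{\left(u \right)} = 9 + u \left(u + 13\right) = 9 + u \left(13 + u\right)$)
$D{\left(J \right)} = 5$
$\left(D{\left(-9 \right)} + 36\right) w{\left(7 \right)} = \left(5 + 36\right) \left(9 + 7^{2} + 13 \cdot 7\right) = 41 \left(9 + 49 + 91\right) = 41 \cdot 149 = 6109$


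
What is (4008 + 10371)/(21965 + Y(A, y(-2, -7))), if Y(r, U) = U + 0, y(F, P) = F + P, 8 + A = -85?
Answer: 14379/21956 ≈ 0.65490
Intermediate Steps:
A = -93 (A = -8 - 85 = -93)
Y(r, U) = U
(4008 + 10371)/(21965 + Y(A, y(-2, -7))) = (4008 + 10371)/(21965 + (-2 - 7)) = 14379/(21965 - 9) = 14379/21956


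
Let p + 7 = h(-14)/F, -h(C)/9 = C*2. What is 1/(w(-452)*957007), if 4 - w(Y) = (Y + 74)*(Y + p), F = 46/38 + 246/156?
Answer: -17/2266692133654 ≈ -7.4999e-12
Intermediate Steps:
h(C) = -18*C (h(C) = -9*C*2 = -18*C)
F = 1377/494 (F = 46*(1/38) + 246*(1/156) = 23/19 + 41/26 = 1377/494 ≈ 2.7874)
p = 12761/153 (p = -7 + (-18*(-14))/(1377/494) = -7 + 252*(494/1377) = -7 + 13832/153 = 12761/153 ≈ 83.405)
w(Y) = 4 - (74 + Y)*(12761/153 + Y) (w(Y) = 4 - (Y + 74)*(Y + 12761/153) = 4 - (74 + Y)*(12761/153 + Y))
1/(w(-452)*957007) = 1/(-943702/153 - 1*(-452)**2 - 24083/153*(-452)*957007) = (1/957007)/(-943702/153 - 1*204304 + 10885516/153) = (1/957007)/(-943702/153 - 204304 + 10885516/153) = (1/957007)/(-2368522/17) = -17/2368522*1/957007 = -17/2266692133654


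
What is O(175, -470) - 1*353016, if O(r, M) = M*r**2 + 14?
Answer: -14746752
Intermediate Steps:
O(r, M) = 14 + M*r**2
O(175, -470) - 1*353016 = (14 - 470*175**2) - 1*353016 = (14 - 470*30625) - 353016 = (14 - 14393750) - 353016 = -14393736 - 353016 = -14746752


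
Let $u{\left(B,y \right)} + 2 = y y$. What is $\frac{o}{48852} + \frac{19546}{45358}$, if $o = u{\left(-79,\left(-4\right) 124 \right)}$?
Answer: $\frac{3028391051}{553957254} \approx 5.4668$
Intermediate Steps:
$u{\left(B,y \right)} = -2 + y^{2}$ ($u{\left(B,y \right)} = -2 + y y = -2 + y^{2}$)
$o = 246014$ ($o = -2 + \left(\left(-4\right) 124\right)^{2} = -2 + \left(-496\right)^{2} = -2 + 246016 = 246014$)
$\frac{o}{48852} + \frac{19546}{45358} = \frac{246014}{48852} + \frac{19546}{45358} = 246014 \cdot \frac{1}{48852} + 19546 \cdot \frac{1}{45358} = \frac{123007}{24426} + \frac{9773}{22679} = \frac{3028391051}{553957254}$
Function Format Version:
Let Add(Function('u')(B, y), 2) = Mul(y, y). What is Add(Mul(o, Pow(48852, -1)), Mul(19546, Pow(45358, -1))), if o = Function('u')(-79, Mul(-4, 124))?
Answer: Rational(3028391051, 553957254) ≈ 5.4668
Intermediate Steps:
Function('u')(B, y) = Add(-2, Pow(y, 2)) (Function('u')(B, y) = Add(-2, Mul(y, y)) = Add(-2, Pow(y, 2)))
o = 246014 (o = Add(-2, Pow(Mul(-4, 124), 2)) = Add(-2, Pow(-496, 2)) = Add(-2, 246016) = 246014)
Add(Mul(o, Pow(48852, -1)), Mul(19546, Pow(45358, -1))) = Add(Mul(246014, Pow(48852, -1)), Mul(19546, Pow(45358, -1))) = Add(Mul(246014, Rational(1, 48852)), Mul(19546, Rational(1, 45358))) = Add(Rational(123007, 24426), Rational(9773, 22679)) = Rational(3028391051, 553957254)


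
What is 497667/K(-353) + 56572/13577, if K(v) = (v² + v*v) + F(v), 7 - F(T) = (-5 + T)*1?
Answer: 20876234335/3388588391 ≈ 6.1607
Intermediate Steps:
F(T) = 12 - T (F(T) = 7 - (-5 + T) = 7 + (5 - T) = 12 - T)
K(v) = 12 - v + 2*v² (K(v) = (v² + v*v) + (12 - v) = (v² + v²) + (12 - v) = 2*v² + (12 - v) = 12 - v + 2*v²)
497667/K(-353) + 56572/13577 = 497667/(12 - 1*(-353) + 2*(-353)²) + 56572/13577 = 497667/(12 + 353 + 2*124609) + 56572*(1/13577) = 497667/(12 + 353 + 249218) + 56572/13577 = 497667/249583 + 56572/13577 = 20876234335/3388588391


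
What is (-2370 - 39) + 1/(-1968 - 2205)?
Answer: -10052758/4173 ≈ -2409.0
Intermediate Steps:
(-2370 - 39) + 1/(-1968 - 2205) = -2409 + 1/(-4173) = -2409 - 1/4173 = -10052758/4173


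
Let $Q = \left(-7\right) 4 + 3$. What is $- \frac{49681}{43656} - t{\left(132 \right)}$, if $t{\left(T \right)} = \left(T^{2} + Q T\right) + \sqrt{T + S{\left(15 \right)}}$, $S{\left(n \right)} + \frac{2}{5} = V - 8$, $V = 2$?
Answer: $- \frac{616647025}{43656} - \frac{2 \sqrt{785}}{5} \approx -14136.0$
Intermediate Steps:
$S{\left(n \right)} = - \frac{32}{5}$ ($S{\left(n \right)} = - \frac{2}{5} + \left(2 - 8\right) = - \frac{2}{5} - 6 = - \frac{32}{5}$)
$Q = -25$ ($Q = -28 + 3 = -25$)
$t{\left(T \right)} = T^{2} + \sqrt{- \frac{32}{5} + T} - 25 T$ ($t{\left(T \right)} = \left(T^{2} - 25 T\right) + \sqrt{T - \frac{32}{5}} = \left(T^{2} - 25 T\right) + \sqrt{- \frac{32}{5} + T} = T^{2} + \sqrt{- \frac{32}{5} + T} - 25 T$)
$- \frac{49681}{43656} - t{\left(132 \right)} = - \frac{49681}{43656} - \left(132^{2} - 3300 + \frac{\sqrt{-160 + 25 \cdot 132}}{5}\right) = \left(-49681\right) \frac{1}{43656} - \left(17424 - 3300 + \frac{\sqrt{-160 + 3300}}{5}\right) = - \frac{49681}{43656} - \left(17424 - 3300 + \frac{\sqrt{3140}}{5}\right) = - \frac{49681}{43656} - \left(17424 - 3300 + \frac{2 \sqrt{785}}{5}\right) = - \frac{49681}{43656} - \left(14124 + \frac{2 \sqrt{785}}{5}\right) = - \frac{616647025}{43656} - \frac{2 \sqrt{785}}{5}$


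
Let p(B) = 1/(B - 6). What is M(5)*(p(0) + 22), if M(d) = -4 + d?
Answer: 131/6 ≈ 21.833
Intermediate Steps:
p(B) = 1/(-6 + B)
M(5)*(p(0) + 22) = (-4 + 5)*(1/(-6 + 0) + 22) = 1*(1/(-6) + 22) = 1*(-⅙ + 22) = 1*(131/6) = 131/6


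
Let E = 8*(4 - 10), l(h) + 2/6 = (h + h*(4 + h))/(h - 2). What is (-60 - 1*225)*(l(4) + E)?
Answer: 8645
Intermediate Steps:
l(h) = -1/3 + (h + h*(4 + h))/(-2 + h) (l(h) = -1/3 + (h + h*(4 + h))/(h - 2) = -1/3 + (h + h*(4 + h))/(-2 + h))
E = -48 (E = 8*(-6) = -48)
(-60 - 1*225)*(l(4) + E) = (-60 - 1*225)*((2 + 3*4**2 + 14*4)/(3*(-2 + 4)) - 48) = (-60 - 225)*((1/3)*(2 + 3*16 + 56)/2 - 48) = -285*((1/3)*(1/2)*(2 + 48 + 56) - 48) = -285*((1/3)*(1/2)*106 - 48) = -285*(53/3 - 48) = -285*(-91/3) = 8645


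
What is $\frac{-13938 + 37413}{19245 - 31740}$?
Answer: $- \frac{1565}{833} \approx -1.8788$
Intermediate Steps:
$\frac{-13938 + 37413}{19245 - 31740} = \frac{23475}{-12495} = 23475 \left(- \frac{1}{12495}\right) = - \frac{1565}{833}$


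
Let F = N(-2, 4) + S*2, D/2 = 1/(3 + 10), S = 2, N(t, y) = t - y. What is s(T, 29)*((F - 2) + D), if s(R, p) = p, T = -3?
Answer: -1450/13 ≈ -111.54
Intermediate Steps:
D = 2/13 (D = 2/(3 + 10) = 2/13 ≈ 0.15385)
F = -2 (F = (-2 - 1*4) + 2*2 = (-2 - 4) + 4 = -6 + 4 = -2)
s(T, 29)*((F - 2) + D) = 29*((-2 - 2) + 2/13) = 29*(-4 + 2/13) = 29*(-50/13) = -1450/13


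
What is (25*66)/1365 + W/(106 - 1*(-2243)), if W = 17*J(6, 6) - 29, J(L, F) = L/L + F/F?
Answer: 258845/213759 ≈ 1.2109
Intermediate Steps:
J(L, F) = 2 (J(L, F) = 1 + 1 = 2)
W = 5 (W = 17*2 - 29 = 34 - 29 = 5)
(25*66)/1365 + W/(106 - 1*(-2243)) = (25*66)/1365 + 5/(106 - 1*(-2243)) = 1650*(1/1365) + 5/(106 + 2243) = 110/91 + 5/2349 = 258845/213759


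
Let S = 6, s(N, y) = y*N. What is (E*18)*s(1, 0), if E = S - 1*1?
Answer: 0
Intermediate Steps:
s(N, y) = N*y
E = 5 (E = 6 - 1*1 = 6 - 1 = 5)
(E*18)*s(1, 0) = (5*18)*(1*0) = 90*0 = 0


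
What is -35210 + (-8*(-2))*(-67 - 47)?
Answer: -37034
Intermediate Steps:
-35210 + (-8*(-2))*(-67 - 47) = -35210 + 16*(-114) = -35210 - 1824 = -37034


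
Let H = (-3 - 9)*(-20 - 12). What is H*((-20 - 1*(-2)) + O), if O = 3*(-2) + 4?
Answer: -7680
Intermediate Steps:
O = -2 (O = -6 + 4 = -2)
H = 384 (H = -12*(-32) = 384)
H*((-20 - 1*(-2)) + O) = 384*((-20 - 1*(-2)) - 2) = 384*((-20 + 2) - 2) = 384*(-18 - 2) = 384*(-20) = -7680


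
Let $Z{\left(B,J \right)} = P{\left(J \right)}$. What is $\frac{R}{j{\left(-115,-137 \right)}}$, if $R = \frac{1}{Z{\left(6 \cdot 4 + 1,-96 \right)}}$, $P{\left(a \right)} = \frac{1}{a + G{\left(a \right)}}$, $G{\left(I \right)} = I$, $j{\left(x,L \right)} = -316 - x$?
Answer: $\frac{64}{67} \approx 0.95522$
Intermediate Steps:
$P{\left(a \right)} = \frac{1}{2 a}$ ($P{\left(a \right)} = \frac{1}{a + a} = \frac{1}{2 a}$)
$Z{\left(B,J \right)} = \frac{1}{2 J}$
$R = -192$ ($R = \frac{1}{\frac{1}{2} \frac{1}{-96}} = \frac{1}{\frac{1}{2} \left(- \frac{1}{96}\right)} = \frac{1}{- \frac{1}{192}} = -192$)
$\frac{R}{j{\left(-115,-137 \right)}} = - \frac{192}{-316 - -115} = - \frac{192}{-316 + 115} = - \frac{192}{-201} = \left(-192\right) \left(- \frac{1}{201}\right) = \frac{64}{67}$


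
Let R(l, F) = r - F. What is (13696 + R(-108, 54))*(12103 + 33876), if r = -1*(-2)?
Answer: 627337476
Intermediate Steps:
r = 2
R(l, F) = 2 - F
(13696 + R(-108, 54))*(12103 + 33876) = (13696 + (2 - 1*54))*(12103 + 33876) = (13696 + (2 - 54))*45979 = (13696 - 52)*45979 = 13644*45979 = 627337476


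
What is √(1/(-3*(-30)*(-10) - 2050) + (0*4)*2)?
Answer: I*√118/590 ≈ 0.018411*I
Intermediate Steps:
√(1/(-3*(-30)*(-10) - 2050) + (0*4)*2) = √(1/(90*(-10) - 2050) + 0*2) = √(1/(-900 - 2050) + 0) = √(1/(-2950) + 0) = √(-1/2950 + 0) = √(-1/2950) = I*√118/590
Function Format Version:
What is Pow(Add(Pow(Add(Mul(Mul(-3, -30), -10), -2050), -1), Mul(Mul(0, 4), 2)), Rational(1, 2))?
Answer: Mul(Rational(1, 590), I, Pow(118, Rational(1, 2))) ≈ Mul(0.018411, I)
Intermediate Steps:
Pow(Add(Pow(Add(Mul(Mul(-3, -30), -10), -2050), -1), Mul(Mul(0, 4), 2)), Rational(1, 2)) = Pow(Add(Pow(Add(Mul(90, -10), -2050), -1), Mul(0, 2)), Rational(1, 2)) = Pow(Add(Pow(Add(-900, -2050), -1), 0), Rational(1, 2)) = Pow(Add(Pow(-2950, -1), 0), Rational(1, 2)) = Pow(Add(Rational(-1, 2950), 0), Rational(1, 2)) = Pow(Rational(-1, 2950), Rational(1, 2)) = Mul(Rational(1, 590), I, Pow(118, Rational(1, 2)))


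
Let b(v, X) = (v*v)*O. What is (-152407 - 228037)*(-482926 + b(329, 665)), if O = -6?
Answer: 430804133168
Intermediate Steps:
b(v, X) = -6*v**2 (b(v, X) = (v*v)*(-6) = v**2*(-6) = -6*v**2)
(-152407 - 228037)*(-482926 + b(329, 665)) = (-152407 - 228037)*(-482926 - 6*329**2) = -380444*(-482926 - 6*108241) = -380444*(-482926 - 649446) = -380444*(-1132372) = 430804133168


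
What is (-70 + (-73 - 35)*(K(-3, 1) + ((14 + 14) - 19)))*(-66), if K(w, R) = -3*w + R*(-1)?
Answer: 125796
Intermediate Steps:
K(w, R) = -R - 3*w (K(w, R) = -3*w - R = -R - 3*w)
(-70 + (-73 - 35)*(K(-3, 1) + ((14 + 14) - 19)))*(-66) = (-70 + (-73 - 35)*((-1*1 - 3*(-3)) + ((14 + 14) - 19)))*(-66) = (-70 - 108*((-1 + 9) + (28 - 19)))*(-66) = (-70 - 108*(8 + 9))*(-66) = (-70 - 108*17)*(-66) = (-70 - 1836)*(-66) = -1906*(-66) = 125796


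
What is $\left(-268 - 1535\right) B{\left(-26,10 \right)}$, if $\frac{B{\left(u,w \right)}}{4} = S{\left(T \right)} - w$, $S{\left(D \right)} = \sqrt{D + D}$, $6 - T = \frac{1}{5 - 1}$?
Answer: $72120 - 3606 \sqrt{46} \approx 47663.0$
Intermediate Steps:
$T = \frac{23}{4}$ ($T = 6 - \frac{1}{5 - 1} = 6 - \frac{1}{4} = \frac{23}{4} \approx 5.75$)
$S{\left(D \right)} = \sqrt{2} \sqrt{D}$ ($S{\left(D \right)} = \sqrt{2 D} = \sqrt{2} \sqrt{D}$)
$B{\left(u,w \right)} = - 4 w + 2 \sqrt{46}$ ($B{\left(u,w \right)} = 4 \left(\sqrt{2} \sqrt{\frac{23}{4}} - w\right) = 4 \left(\sqrt{2} \frac{\sqrt{23}}{2} - w\right) = 4 \left(\frac{\sqrt{46}}{2} - w\right) = - 4 w + 2 \sqrt{46}$)
$\left(-268 - 1535\right) B{\left(-26,10 \right)} = \left(-268 - 1535\right) \left(\left(-4\right) 10 + 2 \sqrt{46}\right) = - 1803 \left(-40 + 2 \sqrt{46}\right) = 72120 - 3606 \sqrt{46}$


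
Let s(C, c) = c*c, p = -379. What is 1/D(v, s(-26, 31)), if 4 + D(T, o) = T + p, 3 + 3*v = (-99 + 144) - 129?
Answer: -1/412 ≈ -0.0024272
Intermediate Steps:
s(C, c) = c²
v = -29 (v = -1 + ((-99 + 144) - 129)/3 = -1 + (45 - 129)/3 = -1 + (⅓)*(-84) = -1 - 28 = -29)
D(T, o) = -383 + T (D(T, o) = -4 + (T - 379) = -4 + (-379 + T) = -383 + T)
1/D(v, s(-26, 31)) = 1/(-383 - 29) = 1/(-412) = -1/412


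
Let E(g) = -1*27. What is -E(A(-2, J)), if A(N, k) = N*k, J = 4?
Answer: 27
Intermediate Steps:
E(g) = -27
-E(A(-2, J)) = -1*(-27) = 27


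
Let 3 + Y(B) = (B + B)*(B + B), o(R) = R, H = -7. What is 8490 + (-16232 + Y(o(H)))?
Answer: -7549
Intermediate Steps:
Y(B) = -3 + 4*B² (Y(B) = -3 + (B + B)*(B + B) = -3 + (2*B)*(2*B) = -3 + 4*B²)
8490 + (-16232 + Y(o(H))) = 8490 + (-16232 + (-3 + 4*(-7)²)) = 8490 + (-16232 + (-3 + 4*49)) = 8490 + (-16232 + (-3 + 196)) = 8490 + (-16232 + 193) = 8490 - 16039 = -7549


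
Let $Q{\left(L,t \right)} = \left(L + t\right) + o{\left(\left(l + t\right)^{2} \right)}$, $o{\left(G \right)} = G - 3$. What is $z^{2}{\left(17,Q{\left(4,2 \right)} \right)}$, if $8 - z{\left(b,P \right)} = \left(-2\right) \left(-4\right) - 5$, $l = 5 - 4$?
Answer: $25$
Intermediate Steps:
$l = 1$ ($l = 5 - 4 = 1$)
$o{\left(G \right)} = -3 + G$
$Q{\left(L,t \right)} = -3 + L + t + \left(1 + t\right)^{2}$ ($Q{\left(L,t \right)} = \left(L + t\right) + \left(-3 + \left(1 + t\right)^{2}\right) = -3 + L + t + \left(1 + t\right)^{2}$)
$z{\left(b,P \right)} = 5$ ($z{\left(b,P \right)} = 8 - \left(\left(-2\right) \left(-4\right) - 5\right) = 8 - \left(8 - 5\right) = 8 - 3 = 5$)
$z^{2}{\left(17,Q{\left(4,2 \right)} \right)} = 5^{2} = 25$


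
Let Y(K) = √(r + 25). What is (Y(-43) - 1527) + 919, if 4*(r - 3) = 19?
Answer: -608 + √131/2 ≈ -602.28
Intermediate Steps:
r = 31/4 (r = 3 + (¼)*19 = 3 + 19/4 = 31/4 ≈ 7.7500)
Y(K) = √131/2 (Y(K) = √(31/4 + 25) = √(131/4) = √131/2)
(Y(-43) - 1527) + 919 = (√131/2 - 1527) + 919 = (-1527 + √131/2) + 919 = -608 + √131/2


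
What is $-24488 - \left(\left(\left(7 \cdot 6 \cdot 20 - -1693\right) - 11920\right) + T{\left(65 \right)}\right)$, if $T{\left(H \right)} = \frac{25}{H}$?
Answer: $- \frac{196318}{13} \approx -15101.0$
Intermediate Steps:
$-24488 - \left(\left(\left(7 \cdot 6 \cdot 20 - -1693\right) - 11920\right) + T{\left(65 \right)}\right) = -24488 - \left(\left(\left(7 \cdot 6 \cdot 20 - -1693\right) - 11920\right) + \frac{25}{65}\right) = -24488 - \left(\left(\left(42 \cdot 20 + 1693\right) - 11920\right) + 25 \cdot \frac{1}{65}\right) = -24488 - \left(\left(\left(840 + 1693\right) - 11920\right) + \frac{5}{13}\right) = -24488 - \left(\left(2533 - 11920\right) + \frac{5}{13}\right) = -24488 - \left(-9387 + \frac{5}{13}\right) = -24488 - - \frac{122026}{13} = -24488 + \frac{122026}{13} = - \frac{196318}{13}$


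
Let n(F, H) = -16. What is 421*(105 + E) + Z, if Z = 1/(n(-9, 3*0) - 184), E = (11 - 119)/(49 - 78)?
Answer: 265482571/5800 ≈ 45773.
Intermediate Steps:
E = 108/29 (E = -108/(-29) = -108*(-1/29) = 108/29 ≈ 3.7241)
Z = -1/200 (Z = 1/(-16 - 184) = 1/(-200) = -1/200 ≈ -0.0050000)
421*(105 + E) + Z = 421*(105 + 108/29) - 1/200 = 421*(3153/29) - 1/200 = 1327413/29 - 1/200 = 265482571/5800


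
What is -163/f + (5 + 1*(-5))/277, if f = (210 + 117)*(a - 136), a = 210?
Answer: -163/24198 ≈ -0.0067361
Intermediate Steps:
f = 24198 (f = (210 + 117)*(210 - 136) = 327*74 = 24198)
-163/f + (5 + 1*(-5))/277 = -163/24198 + (5 + 1*(-5))/277 = -163*1/24198 + (5 - 5)*(1/277) = -163/24198 + 0*(1/277) = -163/24198 + 0 = -163/24198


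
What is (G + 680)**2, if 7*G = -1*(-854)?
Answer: 643204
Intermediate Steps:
G = 122 (G = (-1*(-854))/7 = (1/7)*854 = 122)
(G + 680)**2 = (122 + 680)**2 = 802**2 = 643204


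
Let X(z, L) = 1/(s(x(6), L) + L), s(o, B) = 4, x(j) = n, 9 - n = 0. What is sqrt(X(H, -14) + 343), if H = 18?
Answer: 3*sqrt(3810)/10 ≈ 18.518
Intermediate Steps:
n = 9 (n = 9 - 1*0 = 9 + 0 = 9)
x(j) = 9
X(z, L) = 1/(4 + L)
sqrt(X(H, -14) + 343) = sqrt(1/(4 - 14) + 343) = sqrt(1/(-10) + 343) = sqrt(-1/10 + 343) = sqrt(3429/10) = 3*sqrt(3810)/10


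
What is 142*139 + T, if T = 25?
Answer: 19763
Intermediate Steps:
142*139 + T = 142*139 + 25 = 19738 + 25 = 19763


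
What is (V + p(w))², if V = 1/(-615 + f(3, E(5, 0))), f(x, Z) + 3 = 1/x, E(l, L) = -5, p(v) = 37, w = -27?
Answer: 4700199364/3433609 ≈ 1368.9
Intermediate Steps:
f(x, Z) = -3 + 1/x
V = -3/1853 (V = 1/(-615 + (-3 + 1/3)) = 1/(-615 + (-3 + ⅓)) = 1/(-615 - 8/3) = 1/(-1853/3) = -3/1853 ≈ -0.0016190)
(V + p(w))² = (-3/1853 + 37)² = (68558/1853)² = 4700199364/3433609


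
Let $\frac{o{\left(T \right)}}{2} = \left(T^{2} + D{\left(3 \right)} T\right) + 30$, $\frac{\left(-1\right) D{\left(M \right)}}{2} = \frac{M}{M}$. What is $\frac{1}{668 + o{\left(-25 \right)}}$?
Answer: $\frac{1}{2078} \approx 0.00048123$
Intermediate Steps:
$D{\left(M \right)} = -2$ ($D{\left(M \right)} = - 2 \frac{M}{M} = \left(-2\right) 1 = -2$)
$o{\left(T \right)} = 60 - 4 T + 2 T^{2}$ ($o{\left(T \right)} = 2 \left(\left(T^{2} - 2 T\right) + 30\right) = 2 \left(30 + T^{2} - 2 T\right) = 60 - 4 T + 2 T^{2}$)
$\frac{1}{668 + o{\left(-25 \right)}} = \frac{1}{668 + \left(60 - -100 + 2 \left(-25\right)^{2}\right)} = \frac{1}{668 + \left(60 + 100 + 2 \cdot 625\right)} = \frac{1}{668 + \left(60 + 100 + 1250\right)} = \frac{1}{668 + 1410} = \frac{1}{2078}$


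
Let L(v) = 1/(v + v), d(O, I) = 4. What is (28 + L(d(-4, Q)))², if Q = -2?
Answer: 50625/64 ≈ 791.02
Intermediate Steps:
L(v) = 1/(2*v)
(28 + L(d(-4, Q)))² = (28 + (½)/4)² = (28 + (½)*(¼))² = (28 + ⅛)² = (225/8)² = 50625/64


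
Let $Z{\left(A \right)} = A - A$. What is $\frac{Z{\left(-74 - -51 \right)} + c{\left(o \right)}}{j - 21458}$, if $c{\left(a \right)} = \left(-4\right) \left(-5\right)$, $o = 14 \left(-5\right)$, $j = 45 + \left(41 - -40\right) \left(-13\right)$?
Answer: $- \frac{10}{11233} \approx -0.00089023$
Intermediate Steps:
$Z{\left(A \right)} = 0$
$j = -1008$ ($j = 45 + \left(41 + 40\right) \left(-13\right) = 45 + 81 \left(-13\right) = 45 - 1053 = -1008$)
$o = -70$
$c{\left(a \right)} = 20$
$\frac{Z{\left(-74 - -51 \right)} + c{\left(o \right)}}{j - 21458} = \frac{0 + 20}{-1008 - 21458} = \frac{20}{-22466} = 20 \left(- \frac{1}{22466}\right) = - \frac{10}{11233}$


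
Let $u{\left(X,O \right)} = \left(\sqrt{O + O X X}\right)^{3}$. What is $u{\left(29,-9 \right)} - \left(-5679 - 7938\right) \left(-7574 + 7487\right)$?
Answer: $-1184679 - 22734 i \sqrt{842} \approx -1.1847 \cdot 10^{6} - 6.5968 \cdot 10^{5} i$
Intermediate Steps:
$u{\left(X,O \right)} = \left(O + O X^{2}\right)^{\frac{3}{2}}$ ($u{\left(X,O \right)} = \left(\sqrt{O + O X^{2}}\right)^{3} = \left(O + O X^{2}\right)^{\frac{3}{2}}$)
$u{\left(29,-9 \right)} - \left(-5679 - 7938\right) \left(-7574 + 7487\right) = \left(- 9 \left(1 + 29^{2}\right)\right)^{\frac{3}{2}} - \left(-5679 - 7938\right) \left(-7574 + 7487\right) = \left(- 9 \left(1 + 841\right)\right)^{\frac{3}{2}} - \left(-13617\right) \left(-87\right) = \left(\left(-9\right) 842\right)^{\frac{3}{2}} - 1184679 = \left(-7578\right)^{\frac{3}{2}} - 1184679 = - 22734 i \sqrt{842} - 1184679 = -1184679 - 22734 i \sqrt{842}$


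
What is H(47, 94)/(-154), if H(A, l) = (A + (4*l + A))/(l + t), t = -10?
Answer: -235/6468 ≈ -0.036333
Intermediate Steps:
H(A, l) = (2*A + 4*l)/(-10 + l) (H(A, l) = (A + (4*l + A))/(l - 10) = (A + (A + 4*l))/(-10 + l) = (2*A + 4*l)/(-10 + l))
H(47, 94)/(-154) = (2*(47 + 2*94)/(-10 + 94))/(-154) = (2*(47 + 188)/84)*(-1/154) = (2*(1/84)*235)*(-1/154) = (235/42)*(-1/154) = -235/6468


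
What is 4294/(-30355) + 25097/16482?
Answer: 691045727/500311110 ≈ 1.3812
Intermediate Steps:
4294/(-30355) + 25097/16482 = 4294*(-1/30355) + 25097*(1/16482) = -4294/30355 + 25097/16482 = 691045727/500311110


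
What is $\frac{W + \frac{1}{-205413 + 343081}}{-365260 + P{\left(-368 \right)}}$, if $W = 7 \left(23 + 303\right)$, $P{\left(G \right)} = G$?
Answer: $- \frac{104719459}{16778425168} \approx -0.0062413$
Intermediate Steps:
$W = 2282$ ($W = 7 \cdot 326 = 2282$)
$\frac{W + \frac{1}{-205413 + 343081}}{-365260 + P{\left(-368 \right)}} = \frac{2282 + \frac{1}{-205413 + 343081}}{-365260 - 368} = \frac{2282 + \frac{1}{137668}}{-365628} = \left(2282 + \frac{1}{137668}\right) \left(- \frac{1}{365628}\right) = \frac{314158377}{137668} \left(- \frac{1}{365628}\right) = - \frac{104719459}{16778425168}$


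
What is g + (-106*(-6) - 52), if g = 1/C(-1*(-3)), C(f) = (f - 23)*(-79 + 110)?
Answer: 362079/620 ≈ 584.00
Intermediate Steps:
C(f) = -713 + 31*f (C(f) = (-23 + f)*31 = -713 + 31*f)
g = -1/620 (g = 1/(-713 + 31*(-1*(-3))) = 1/(-713 + 31*3) = 1/(-713 + 93) = 1/(-620) = -1/620 ≈ -0.0016129)
g + (-106*(-6) - 52) = -1/620 + (-106*(-6) - 52) = -1/620 + (636 - 52) = -1/620 + 584 = 362079/620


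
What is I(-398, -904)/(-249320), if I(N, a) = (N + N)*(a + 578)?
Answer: -32437/31165 ≈ -1.0408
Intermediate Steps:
I(N, a) = 2*N*(578 + a) (I(N, a) = (2*N)*(578 + a) = 2*N*(578 + a))
I(-398, -904)/(-249320) = (2*(-398)*(578 - 904))/(-249320) = (2*(-398)*(-326))*(-1/249320) = 259496*(-1/249320) = -32437/31165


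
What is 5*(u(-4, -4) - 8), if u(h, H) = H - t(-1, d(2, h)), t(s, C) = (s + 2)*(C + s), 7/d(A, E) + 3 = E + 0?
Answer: -50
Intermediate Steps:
d(A, E) = 7/(-3 + E) (d(A, E) = 7/(-3 + (E + 0)) = 7/(-3 + E))
t(s, C) = (2 + s)*(C + s)
u(h, H) = 1 + H - 7/(-3 + h) (u(h, H) = H - ((-1)² + 2*(7/(-3 + h)) + 2*(-1) + (7/(-3 + h))*(-1)) = H - (1 + 14/(-3 + h) - 2 - 7/(-3 + h)) = H - (-1 + 7/(-3 + h)) = H + (1 - 7/(-3 + h)) = 1 + H - 7/(-3 + h))
5*(u(-4, -4) - 8) = 5*((-7 + (1 - 4)*(-3 - 4))/(-3 - 4) - 8) = 5*((-7 - 3*(-7))/(-7) - 8) = 5*(-(-7 + 21)/7 - 8) = 5*(-⅐*14 - 8) = 5*(-2 - 8) = 5*(-10) = -50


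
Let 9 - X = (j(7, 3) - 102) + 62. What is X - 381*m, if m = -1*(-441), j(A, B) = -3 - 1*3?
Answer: -167966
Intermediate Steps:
j(A, B) = -6 (j(A, B) = -3 - 3 = -6)
X = 55 (X = 9 - ((-6 - 102) + 62) = 9 - (-108 + 62) = 9 - 1*(-46) = 9 + 46 = 55)
m = 441
X - 381*m = 55 - 381*441 = 55 - 168021 = -167966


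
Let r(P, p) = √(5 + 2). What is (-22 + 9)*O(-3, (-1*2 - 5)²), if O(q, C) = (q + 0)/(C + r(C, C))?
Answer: 91/114 - 13*√7/798 ≈ 0.75514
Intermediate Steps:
r(P, p) = √7
O(q, C) = q/(C + √7) (O(q, C) = (q + 0)/(C + √7) = q/(C + √7))
(-22 + 9)*O(-3, (-1*2 - 5)²) = (-22 + 9)*(-3/((-1*2 - 5)² + √7)) = -(-39)/((-2 - 5)² + √7) = -(-39)/((-7)² + √7) = -(-39)/(49 + √7) = 39/(49 + √7)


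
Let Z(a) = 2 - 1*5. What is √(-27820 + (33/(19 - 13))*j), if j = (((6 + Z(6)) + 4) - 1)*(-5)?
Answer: I*√27985 ≈ 167.29*I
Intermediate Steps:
Z(a) = -3 (Z(a) = 2 - 5 = -3)
j = -30 (j = (((6 - 3) + 4) - 1)*(-5) = ((3 + 4) - 1)*(-5) = (7 - 1)*(-5) = 6*(-5) = -30)
√(-27820 + (33/(19 - 13))*j) = √(-27820 + (33/(19 - 13))*(-30)) = √(-27820 + (33/6)*(-30)) = √(-27820 + ((⅙)*33)*(-30)) = √(-27820 + (11/2)*(-30)) = √(-27820 - 165) = √(-27985) = I*√27985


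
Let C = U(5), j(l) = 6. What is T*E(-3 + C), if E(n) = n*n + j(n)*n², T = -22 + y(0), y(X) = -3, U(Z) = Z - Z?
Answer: -1575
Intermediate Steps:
U(Z) = 0
C = 0
T = -25 (T = -22 - 3 = -25)
E(n) = 7*n² (E(n) = n*n + 6*n² = n² + 6*n² = 7*n²)
T*E(-3 + C) = -175*(-3 + 0)² = -175*(-3)² = -175*9 = -25*63 = -1575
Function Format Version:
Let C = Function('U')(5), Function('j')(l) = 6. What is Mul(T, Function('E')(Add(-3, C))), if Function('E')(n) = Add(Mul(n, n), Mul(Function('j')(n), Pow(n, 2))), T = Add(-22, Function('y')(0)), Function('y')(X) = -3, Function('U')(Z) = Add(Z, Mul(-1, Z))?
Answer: -1575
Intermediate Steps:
Function('U')(Z) = 0
C = 0
T = -25 (T = Add(-22, -3) = -25)
Function('E')(n) = Mul(7, Pow(n, 2)) (Function('E')(n) = Add(Mul(n, n), Mul(6, Pow(n, 2))) = Add(Pow(n, 2), Mul(6, Pow(n, 2))) = Mul(7, Pow(n, 2)))
Mul(T, Function('E')(Add(-3, C))) = Mul(-25, Mul(7, Pow(Add(-3, 0), 2))) = Mul(-25, Mul(7, Pow(-3, 2))) = Mul(-25, Mul(7, 9)) = Mul(-25, 63) = -1575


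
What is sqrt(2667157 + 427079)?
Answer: 6*sqrt(85951) ≈ 1759.0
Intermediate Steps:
sqrt(2667157 + 427079) = sqrt(3094236) = 6*sqrt(85951)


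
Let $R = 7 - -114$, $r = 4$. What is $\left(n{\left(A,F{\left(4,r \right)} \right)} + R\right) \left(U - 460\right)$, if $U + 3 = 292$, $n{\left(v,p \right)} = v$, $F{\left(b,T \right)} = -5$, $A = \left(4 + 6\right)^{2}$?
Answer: $-37791$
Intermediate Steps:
$A = 100$ ($A = 10^{2} = 100$)
$U = 289$ ($U = -3 + 292 = 289$)
$R = 121$ ($R = 7 + 114 = 121$)
$\left(n{\left(A,F{\left(4,r \right)} \right)} + R\right) \left(U - 460\right) = \left(100 + 121\right) \left(289 - 460\right) = 221 \left(-171\right) = -37791$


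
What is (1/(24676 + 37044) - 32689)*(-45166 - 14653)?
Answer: 120688725460701/61720 ≈ 1.9554e+9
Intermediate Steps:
(1/(24676 + 37044) - 32689)*(-45166 - 14653) = (1/61720 - 32689)*(-59819) = -2017565079/61720*(-59819) = 120688725460701/61720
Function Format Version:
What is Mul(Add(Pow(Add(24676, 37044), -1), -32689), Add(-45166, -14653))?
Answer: Rational(120688725460701, 61720) ≈ 1.9554e+9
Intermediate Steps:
Mul(Add(Pow(Add(24676, 37044), -1), -32689), Add(-45166, -14653)) = Mul(Add(Pow(61720, -1), -32689), -59819) = Mul(Add(Rational(1, 61720), -32689), -59819) = Mul(Rational(-2017565079, 61720), -59819) = Rational(120688725460701, 61720)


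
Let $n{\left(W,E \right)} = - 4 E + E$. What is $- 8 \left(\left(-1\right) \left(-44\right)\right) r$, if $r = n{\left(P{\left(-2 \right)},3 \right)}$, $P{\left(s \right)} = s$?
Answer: $3168$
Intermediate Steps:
$n{\left(W,E \right)} = - 3 E$
$r = -9$ ($r = \left(-3\right) 3 = -9$)
$- 8 \left(\left(-1\right) \left(-44\right)\right) r = - 8 \left(\left(-1\right) \left(-44\right)\right) \left(-9\right) = \left(-8\right) 44 \left(-9\right) = \left(-352\right) \left(-9\right) = 3168$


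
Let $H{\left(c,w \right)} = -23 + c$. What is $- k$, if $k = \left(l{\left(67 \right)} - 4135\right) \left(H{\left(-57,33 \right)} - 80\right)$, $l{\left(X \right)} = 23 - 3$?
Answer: $-658400$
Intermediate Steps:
$l{\left(X \right)} = 20$
$k = 658400$ ($k = \left(20 - 4135\right) \left(\left(-23 - 57\right) - 80\right) = - 4115 \left(-80 - 80\right) = \left(-4115\right) \left(-160\right) = 658400$)
$- k = \left(-1\right) 658400 = -658400$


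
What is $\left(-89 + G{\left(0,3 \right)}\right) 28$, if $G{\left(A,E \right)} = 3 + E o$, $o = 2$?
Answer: $-2240$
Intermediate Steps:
$G{\left(A,E \right)} = 3 + 2 E$ ($G{\left(A,E \right)} = 3 + E 2 = 3 + 2 E$)
$\left(-89 + G{\left(0,3 \right)}\right) 28 = \left(-89 + \left(3 + 2 \cdot 3\right)\right) 28 = \left(-89 + \left(3 + 6\right)\right) 28 = \left(-89 + 9\right) 28 = \left(-80\right) 28 = -2240$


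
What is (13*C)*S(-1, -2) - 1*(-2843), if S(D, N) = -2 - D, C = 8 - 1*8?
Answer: 2843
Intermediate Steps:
C = 0 (C = 8 - 8 = 0)
(13*C)*S(-1, -2) - 1*(-2843) = (13*0)*(-2 - 1*(-1)) - 1*(-2843) = 0*(-2 + 1) + 2843 = 0*(-1) + 2843 = 0 + 2843 = 2843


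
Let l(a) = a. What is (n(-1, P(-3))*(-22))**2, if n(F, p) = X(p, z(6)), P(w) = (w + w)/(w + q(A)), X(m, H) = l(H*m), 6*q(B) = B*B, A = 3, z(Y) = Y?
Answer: 278784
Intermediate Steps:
q(B) = B**2/6 (q(B) = (B*B)/6 = B**2/6)
X(m, H) = H*m
P(w) = 2*w/(3/2 + w) (P(w) = (w + w)/(w + (1/6)*3**2) = (2*w)/(w + (1/6)*9) = (2*w)/(w + 3/2) = (2*w)/(3/2 + w) = 2*w/(3/2 + w))
n(F, p) = 6*p
(n(-1, P(-3))*(-22))**2 = ((6*(4*(-3)/(3 + 2*(-3))))*(-22))**2 = ((6*(4*(-3)/(3 - 6)))*(-22))**2 = ((6*(4*(-3)/(-3)))*(-22))**2 = ((6*(4*(-3)*(-1/3)))*(-22))**2 = ((6*4)*(-22))**2 = (24*(-22))**2 = (-528)**2 = 278784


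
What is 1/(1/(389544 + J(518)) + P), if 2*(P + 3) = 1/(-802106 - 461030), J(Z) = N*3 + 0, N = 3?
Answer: -984116836416/2952348372529 ≈ -0.33333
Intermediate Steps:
J(Z) = 9 (J(Z) = 3*3 + 0 = 9 + 0 = 9)
P = -7578817/2526272 (P = -3 + 1/(2*(-802106 - 461030)) = -3 + (½)/(-1263136) = -3 + (½)*(-1/1263136) = -3 - 1/2526272 = -7578817/2526272 ≈ -3.0000)
1/(1/(389544 + J(518)) + P) = 1/(1/(389544 + 9) - 7578817/2526272) = 1/(1/389553 - 7578817/2526272) = 1/(-2952348372529/984116836416) = -984116836416/2952348372529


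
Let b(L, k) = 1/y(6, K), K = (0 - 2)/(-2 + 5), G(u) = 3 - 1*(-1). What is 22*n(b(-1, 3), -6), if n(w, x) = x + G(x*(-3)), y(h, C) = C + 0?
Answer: -44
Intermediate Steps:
G(u) = 4 (G(u) = 3 + 1 = 4)
K = -⅔ (K = -2/3 = -2*⅓ = -⅔ ≈ -0.66667)
y(h, C) = C
b(L, k) = -3/2 (b(L, k) = 1/(-⅔) = -3/2)
n(w, x) = 4 + x (n(w, x) = x + 4 = 4 + x)
22*n(b(-1, 3), -6) = 22*(4 - 6) = 22*(-2) = -44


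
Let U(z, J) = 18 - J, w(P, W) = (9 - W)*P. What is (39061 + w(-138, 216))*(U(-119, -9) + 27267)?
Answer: 1845811338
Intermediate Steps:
w(P, W) = P*(9 - W)
(39061 + w(-138, 216))*(U(-119, -9) + 27267) = (39061 - 138*(9 - 1*216))*((18 - 1*(-9)) + 27267) = (39061 - 138*(9 - 216))*((18 + 9) + 27267) = (39061 - 138*(-207))*(27 + 27267) = (39061 + 28566)*27294 = 67627*27294 = 1845811338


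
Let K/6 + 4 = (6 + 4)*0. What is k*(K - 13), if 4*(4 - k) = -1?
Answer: -629/4 ≈ -157.25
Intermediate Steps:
k = 17/4 (k = 4 - ¼*(-1) = 4 + ¼ = 17/4 ≈ 4.2500)
K = -24 (K = -24 + 6*((6 + 4)*0) = -24 + 6*(10*0) = -24 + 6*0 = -24 + 0 = -24)
k*(K - 13) = 17*(-24 - 13)/4 = (17/4)*(-37) = -629/4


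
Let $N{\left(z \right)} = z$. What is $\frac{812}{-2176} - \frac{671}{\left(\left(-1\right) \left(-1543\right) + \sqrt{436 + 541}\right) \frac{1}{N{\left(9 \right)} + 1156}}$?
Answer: $- \frac{932739249}{1838992} + \frac{71065 \sqrt{977}}{216352} \approx -496.93$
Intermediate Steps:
$\frac{812}{-2176} - \frac{671}{\left(\left(-1\right) \left(-1543\right) + \sqrt{436 + 541}\right) \frac{1}{N{\left(9 \right)} + 1156}} = \frac{812}{-2176} - \frac{671}{\left(\left(-1\right) \left(-1543\right) + \sqrt{436 + 541}\right) \frac{1}{9 + 1156}} = 812 \left(- \frac{1}{2176}\right) - \frac{671}{\left(1543 + \sqrt{977}\right) \frac{1}{1165}} = - \frac{203}{544} - \frac{671}{\left(1543 + \sqrt{977}\right) \frac{1}{1165}} = - \frac{203}{544} - \frac{671}{\frac{1543}{1165} + \frac{\sqrt{977}}{1165}}$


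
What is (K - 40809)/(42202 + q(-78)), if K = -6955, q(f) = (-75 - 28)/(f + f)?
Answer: -7451184/6583615 ≈ -1.1318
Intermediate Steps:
q(f) = -103/(2*f) (q(f) = -103*1/(2*f) = -103/(2*f))
(K - 40809)/(42202 + q(-78)) = (-6955 - 40809)/(42202 - 103/2/(-78)) = -47764/(42202 - 103/2*(-1/78)) = -47764/(42202 + 103/156) = -47764/6583615/156 = -47764*156/6583615 = -7451184/6583615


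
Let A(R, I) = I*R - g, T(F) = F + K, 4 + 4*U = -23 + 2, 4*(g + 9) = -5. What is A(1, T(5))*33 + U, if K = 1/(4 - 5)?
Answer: 464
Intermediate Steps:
g = -41/4 (g = -9 + (1/4)*(-5) = -9 - 5/4 = -41/4 ≈ -10.250)
U = -25/4 (U = -1 + (-23 + 2)/4 = -1 + (1/4)*(-21) = -1 - 21/4 = -25/4 ≈ -6.2500)
K = -1 (K = 1/(-1) = -1)
T(F) = -1 + F (T(F) = F - 1 = -1 + F)
A(R, I) = 41/4 + I*R (A(R, I) = I*R - 1*(-41/4) = I*R + 41/4 = 41/4 + I*R)
A(1, T(5))*33 + U = (41/4 + (-1 + 5)*1)*33 - 25/4 = (41/4 + 4*1)*33 - 25/4 = (41/4 + 4)*33 - 25/4 = (57/4)*33 - 25/4 = 1881/4 - 25/4 = 464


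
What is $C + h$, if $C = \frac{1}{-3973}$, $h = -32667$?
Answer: $- \frac{129785992}{3973} \approx -32667.0$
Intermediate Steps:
$C = - \frac{1}{3973} \approx -0.0002517$
$C + h = - \frac{1}{3973} - 32667 = - \frac{129785992}{3973}$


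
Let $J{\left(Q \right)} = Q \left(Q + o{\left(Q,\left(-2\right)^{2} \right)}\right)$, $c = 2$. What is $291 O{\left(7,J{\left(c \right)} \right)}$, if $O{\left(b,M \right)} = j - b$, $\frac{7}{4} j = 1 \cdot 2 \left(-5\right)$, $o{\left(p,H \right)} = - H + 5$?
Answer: $- \frac{25899}{7} \approx -3699.9$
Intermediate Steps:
$o{\left(p,H \right)} = 5 - H$
$j = - \frac{40}{7}$ ($j = \frac{4 \cdot 1 \cdot 2 \left(-5\right)}{7} = \frac{4 \cdot 2 \left(-5\right)}{7} = \frac{4}{7} \left(-10\right) = - \frac{40}{7} \approx -5.7143$)
$J{\left(Q \right)} = Q \left(1 + Q\right)$ ($J{\left(Q \right)} = Q \left(Q + \left(5 - \left(-2\right)^{2}\right)\right) = Q \left(Q + \left(5 - 4\right)\right) = Q \left(Q + 1\right) = Q \left(1 + Q\right)$)
$O{\left(b,M \right)} = - \frac{40}{7} - b$
$291 O{\left(7,J{\left(c \right)} \right)} = 291 \left(- \frac{40}{7} - 7\right) = 291 \left(- \frac{89}{7}\right) = - \frac{25899}{7}$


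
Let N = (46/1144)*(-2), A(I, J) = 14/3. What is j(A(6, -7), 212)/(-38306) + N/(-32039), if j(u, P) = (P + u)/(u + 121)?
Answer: -9404513/221284989926 ≈ -4.2500e-5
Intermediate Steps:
A(I, J) = 14/3 (A(I, J) = 14*(1/3) = 14/3)
N = -23/286 (N = (46*(1/1144))*(-2) = (23/572)*(-2) = -23/286 ≈ -0.080420)
j(u, P) = (P + u)/(121 + u)
j(A(6, -7), 212)/(-38306) + N/(-32039) = ((212 + 14/3)/(121 + 14/3))/(-38306) - 23/286/(-32039) = ((650/3)/(377/3))*(-1/38306) - 23/286*(-1/32039) = ((3/377)*(650/3))*(-1/38306) + 1/398398 = (50/29)*(-1/38306) + 1/398398 = -25/555437 + 1/398398 = -9404513/221284989926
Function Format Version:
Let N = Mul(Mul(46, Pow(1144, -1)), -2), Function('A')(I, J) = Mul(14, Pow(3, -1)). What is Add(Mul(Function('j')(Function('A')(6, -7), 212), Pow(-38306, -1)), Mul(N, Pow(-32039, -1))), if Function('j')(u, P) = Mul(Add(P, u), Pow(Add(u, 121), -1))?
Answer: Rational(-9404513, 221284989926) ≈ -4.2500e-5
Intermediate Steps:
Function('A')(I, J) = Rational(14, 3) (Function('A')(I, J) = Mul(14, Rational(1, 3)) = Rational(14, 3))
N = Rational(-23, 286) (N = Mul(Mul(46, Rational(1, 1144)), -2) = Mul(Rational(23, 572), -2) = Rational(-23, 286) ≈ -0.080420)
Function('j')(u, P) = Mul(Pow(Add(121, u), -1), Add(P, u)) (Function('j')(u, P) = Mul(Add(P, u), Pow(Add(121, u), -1)) = Mul(Pow(Add(121, u), -1), Add(P, u)))
Add(Mul(Function('j')(Function('A')(6, -7), 212), Pow(-38306, -1)), Mul(N, Pow(-32039, -1))) = Add(Mul(Mul(Pow(Add(121, Rational(14, 3)), -1), Add(212, Rational(14, 3))), Pow(-38306, -1)), Mul(Rational(-23, 286), Pow(-32039, -1))) = Add(Mul(Mul(Pow(Rational(377, 3), -1), Rational(650, 3)), Rational(-1, 38306)), Mul(Rational(-23, 286), Rational(-1, 32039))) = Add(Mul(Mul(Rational(3, 377), Rational(650, 3)), Rational(-1, 38306)), Rational(1, 398398)) = Add(Mul(Rational(50, 29), Rational(-1, 38306)), Rational(1, 398398)) = Add(Rational(-25, 555437), Rational(1, 398398)) = Rational(-9404513, 221284989926)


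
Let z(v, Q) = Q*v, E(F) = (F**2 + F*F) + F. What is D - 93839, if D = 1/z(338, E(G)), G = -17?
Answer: -17793563501/189618 ≈ -93839.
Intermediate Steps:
E(F) = F + 2*F**2 (E(F) = (F**2 + F**2) + F = 2*F**2 + F = F + 2*F**2)
D = 1/189618 (D = 1/(-17*(1 + 2*(-17))*338) = 1/(-17*(1 - 34)*338) = 1/(-17*(-33)*338) = 1/(561*338) = 1/189618 ≈ 5.2738e-6)
D - 93839 = 1/189618 - 93839 = -17793563501/189618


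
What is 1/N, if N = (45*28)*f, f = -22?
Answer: -1/27720 ≈ -3.6075e-5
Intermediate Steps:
N = -27720 (N = (45*28)*(-22) = 1260*(-22) = -27720)
1/N = 1/(-27720) = -1/27720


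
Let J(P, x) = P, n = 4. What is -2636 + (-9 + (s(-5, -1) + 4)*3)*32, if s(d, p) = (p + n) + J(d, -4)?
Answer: -2732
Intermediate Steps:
s(d, p) = 4 + d + p (s(d, p) = (p + 4) + d = (4 + p) + d = 4 + d + p)
-2636 + (-9 + (s(-5, -1) + 4)*3)*32 = -2636 + (-9 + ((4 - 5 - 1) + 4)*3)*32 = -2636 + (-9 + (-2 + 4)*3)*32 = -2636 + (-9 + 2*3)*32 = -2636 + (-9 + 6)*32 = -2636 - 3*32 = -2636 - 96 = -2732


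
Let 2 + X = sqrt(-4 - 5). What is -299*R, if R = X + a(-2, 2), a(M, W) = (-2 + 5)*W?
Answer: -1196 - 897*I ≈ -1196.0 - 897.0*I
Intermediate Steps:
a(M, W) = 3*W
X = -2 + 3*I (X = -2 + sqrt(-4 - 5) = -2 + sqrt(-9) = -2 + 3*I ≈ -2.0 + 3.0*I)
R = 4 + 3*I (R = (-2 + 3*I) + 3*2 = (-2 + 3*I) + 6 = 4 + 3*I ≈ 4.0 + 3.0*I)
-299*R = -299*(4 + 3*I) = -1196 - 897*I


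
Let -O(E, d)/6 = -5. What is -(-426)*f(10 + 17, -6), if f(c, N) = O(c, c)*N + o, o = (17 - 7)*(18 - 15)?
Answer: -63900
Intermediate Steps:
O(E, d) = 30 (O(E, d) = -6*(-5) = 30)
o = 30 (o = 10*3 = 30)
f(c, N) = 30 + 30*N (f(c, N) = 30*N + 30 = 30 + 30*N)
-(-426)*f(10 + 17, -6) = -(-426)*(30 + 30*(-6)) = -(-426)*(30 - 180) = -(-426)*(-150) = -1*63900 = -63900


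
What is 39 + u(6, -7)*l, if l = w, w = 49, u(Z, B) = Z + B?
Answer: -10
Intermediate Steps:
u(Z, B) = B + Z
l = 49
39 + u(6, -7)*l = 39 + (-7 + 6)*49 = 39 - 1*49 = 39 - 49 = -10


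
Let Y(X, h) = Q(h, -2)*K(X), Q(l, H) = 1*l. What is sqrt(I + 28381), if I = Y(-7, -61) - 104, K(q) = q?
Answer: 4*sqrt(1794) ≈ 169.42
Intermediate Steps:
Q(l, H) = l
Y(X, h) = X*h (Y(X, h) = h*X = X*h)
I = 323 (I = -7*(-61) - 104 = 427 - 104 = 323)
sqrt(I + 28381) = sqrt(323 + 28381) = sqrt(28704) = 4*sqrt(1794)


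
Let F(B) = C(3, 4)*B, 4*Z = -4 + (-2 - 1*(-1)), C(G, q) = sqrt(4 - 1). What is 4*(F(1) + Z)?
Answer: -5 + 4*sqrt(3) ≈ 1.9282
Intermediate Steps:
C(G, q) = sqrt(3)
Z = -5/4 (Z = (-4 + (-2 - 1*(-1)))/4 = (-4 + (-2 + 1))/4 = (-4 - 1)/4 = (1/4)*(-5) = -5/4 ≈ -1.2500)
F(B) = B*sqrt(3) (F(B) = sqrt(3)*B = B*sqrt(3))
4*(F(1) + Z) = 4*(1*sqrt(3) - 5/4) = 4*(sqrt(3) - 5/4) = 4*(-5/4 + sqrt(3)) = -5 + 4*sqrt(3)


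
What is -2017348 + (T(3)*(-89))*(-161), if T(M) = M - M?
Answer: -2017348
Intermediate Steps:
T(M) = 0
-2017348 + (T(3)*(-89))*(-161) = -2017348 + (0*(-89))*(-161) = -2017348 + 0*(-161) = -2017348 + 0 = -2017348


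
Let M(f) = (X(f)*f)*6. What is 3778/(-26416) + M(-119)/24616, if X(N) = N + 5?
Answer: 7563079/2390648 ≈ 3.1636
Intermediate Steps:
X(N) = 5 + N
M(f) = 6*f*(5 + f) (M(f) = ((5 + f)*f)*6 = (f*(5 + f))*6 = 6*f*(5 + f))
3778/(-26416) + M(-119)/24616 = 3778/(-26416) + (6*(-119)*(5 - 119))/24616 = 3778*(-1/26416) + (6*(-119)*(-114))*(1/24616) = -1889/13208 + 81396*(1/24616) = -1889/13208 + 1197/362 = 7563079/2390648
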